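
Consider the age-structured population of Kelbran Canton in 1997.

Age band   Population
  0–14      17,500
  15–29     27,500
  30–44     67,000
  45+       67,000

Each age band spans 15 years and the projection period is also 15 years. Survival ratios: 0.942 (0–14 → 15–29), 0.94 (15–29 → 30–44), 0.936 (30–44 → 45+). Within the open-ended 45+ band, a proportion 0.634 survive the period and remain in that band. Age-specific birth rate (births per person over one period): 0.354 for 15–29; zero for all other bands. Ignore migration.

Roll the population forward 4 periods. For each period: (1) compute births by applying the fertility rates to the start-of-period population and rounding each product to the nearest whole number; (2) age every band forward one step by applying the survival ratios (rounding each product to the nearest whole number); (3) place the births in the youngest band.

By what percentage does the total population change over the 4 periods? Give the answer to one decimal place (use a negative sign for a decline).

Numbering the groups 1..4 from youngest to oldest:
— Period 1 —
Births: 27500 * 0.354 = 9735
Group 2: 17500 * 0.942 = 16485
Group 3: 27500 * 0.94 = 25850
Group 4: 67000 * 0.936 + 67000 * 0.634 = 62712 + 42478 = 105190
→ [9735, 16485, 25850, 105190]
— Period 2 —
Births: 16485 * 0.354 = 5836
Group 2: 9735 * 0.942 = 9170
Group 3: 16485 * 0.94 = 15496
Group 4: 25850 * 0.936 + 105190 * 0.634 = 24196 + 66690 = 90886
→ [5836, 9170, 15496, 90886]
— Period 3 —
Births: 9170 * 0.354 = 3246
Group 2: 5836 * 0.942 = 5498
Group 3: 9170 * 0.94 = 8620
Group 4: 15496 * 0.936 + 90886 * 0.634 = 14504 + 57622 = 72126
→ [3246, 5498, 8620, 72126]
— Period 4 —
Births: 5498 * 0.354 = 1946
Group 2: 3246 * 0.942 = 3058
Group 3: 5498 * 0.94 = 5168
Group 4: 8620 * 0.936 + 72126 * 0.634 = 8068 + 45728 = 53796
→ [1946, 3058, 5168, 53796]
Total: 179000 → 63968; change = -115032; percentage change = -64.3%

-64.3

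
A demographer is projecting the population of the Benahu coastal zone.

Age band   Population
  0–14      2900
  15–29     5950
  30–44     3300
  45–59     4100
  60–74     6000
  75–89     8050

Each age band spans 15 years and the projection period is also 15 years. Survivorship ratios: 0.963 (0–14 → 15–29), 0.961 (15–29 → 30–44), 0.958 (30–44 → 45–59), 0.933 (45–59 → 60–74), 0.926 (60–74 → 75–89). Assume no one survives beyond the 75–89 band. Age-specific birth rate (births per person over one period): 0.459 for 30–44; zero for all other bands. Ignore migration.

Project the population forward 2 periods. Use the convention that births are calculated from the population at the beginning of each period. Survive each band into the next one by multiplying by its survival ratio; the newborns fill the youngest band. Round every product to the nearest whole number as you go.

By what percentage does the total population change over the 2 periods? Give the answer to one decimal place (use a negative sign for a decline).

After projecting period 1:
Births: 3300 × 0.459 = 1515
15–29: 2900 × 0.963 = 2793
30–44: 5950 × 0.961 = 5718
45–59: 3300 × 0.958 = 3161
60–74: 4100 × 0.933 = 3825
75–89: 6000 × 0.926 = 5556
→ [1515, 2793, 5718, 3161, 3825, 5556]
After projecting period 2:
Births: 5718 × 0.459 = 2625
15–29: 1515 × 0.963 = 1459
30–44: 2793 × 0.961 = 2684
45–59: 5718 × 0.958 = 5478
60–74: 3161 × 0.933 = 2949
75–89: 3825 × 0.926 = 3542
→ [2625, 1459, 2684, 5478, 2949, 3542]
Total: 30300 → 18737; change = -11563; percentage change = -38.2%

-38.2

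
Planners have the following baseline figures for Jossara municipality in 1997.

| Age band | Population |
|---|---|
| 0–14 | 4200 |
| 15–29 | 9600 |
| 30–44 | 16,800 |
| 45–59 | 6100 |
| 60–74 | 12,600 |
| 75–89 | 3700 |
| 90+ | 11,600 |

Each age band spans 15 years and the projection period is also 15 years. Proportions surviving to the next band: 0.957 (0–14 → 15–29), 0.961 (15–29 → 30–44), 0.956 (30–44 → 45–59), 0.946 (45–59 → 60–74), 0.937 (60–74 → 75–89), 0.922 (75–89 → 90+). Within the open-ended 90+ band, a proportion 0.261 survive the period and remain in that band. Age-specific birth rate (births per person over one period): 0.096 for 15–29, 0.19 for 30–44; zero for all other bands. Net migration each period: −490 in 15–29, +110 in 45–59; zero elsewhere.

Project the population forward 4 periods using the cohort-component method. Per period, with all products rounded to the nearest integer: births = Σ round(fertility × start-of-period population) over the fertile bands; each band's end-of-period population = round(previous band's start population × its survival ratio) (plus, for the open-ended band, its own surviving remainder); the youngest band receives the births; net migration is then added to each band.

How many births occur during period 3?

Numbering the bands 1..7 from youngest to oldest:
Period 1:
Births: 9600 * 0.096 = 922, 16800 * 0.19 = 3192 ⇒ total 4114
Band 2: 4200 * 0.957 = 4019
Band 3: 9600 * 0.961 = 9226
Band 4: 16800 * 0.956 = 16061
Band 5: 6100 * 0.946 = 5771
Band 6: 12600 * 0.937 = 11806
Band 7: 3700 * 0.922 + 11600 * 0.261 = 3411 + 3028 = 6439
Net migration: Band 2 − 490 → 3529; Band 4 + 110 → 16171
→ [4114, 3529, 9226, 16171, 5771, 11806, 6439]
Period 2:
Births: 3529 * 0.096 = 339, 9226 * 0.19 = 1753 ⇒ total 2092
Band 2: 4114 * 0.957 = 3937
Band 3: 3529 * 0.961 = 3391
Band 4: 9226 * 0.956 = 8820
Band 5: 16171 * 0.946 = 15298
Band 6: 5771 * 0.937 = 5407
Band 7: 11806 * 0.922 + 6439 * 0.261 = 10885 + 1681 = 12566
Net migration: Band 2 − 490 → 3447; Band 4 + 110 → 8930
→ [2092, 3447, 3391, 8930, 15298, 5407, 12566]
Period 3:
Births: 3447 * 0.096 = 331, 3391 * 0.19 = 644 ⇒ total 975
Band 2: 2092 * 0.957 = 2002
Band 3: 3447 * 0.961 = 3313
Band 4: 3391 * 0.956 = 3242
Band 5: 8930 * 0.946 = 8448
Band 6: 15298 * 0.937 = 14334
Band 7: 5407 * 0.922 + 12566 * 0.261 = 4985 + 3280 = 8265
Net migration: Band 2 − 490 → 1512; Band 4 + 110 → 3352
→ [975, 1512, 3313, 3352, 8448, 14334, 8265]

975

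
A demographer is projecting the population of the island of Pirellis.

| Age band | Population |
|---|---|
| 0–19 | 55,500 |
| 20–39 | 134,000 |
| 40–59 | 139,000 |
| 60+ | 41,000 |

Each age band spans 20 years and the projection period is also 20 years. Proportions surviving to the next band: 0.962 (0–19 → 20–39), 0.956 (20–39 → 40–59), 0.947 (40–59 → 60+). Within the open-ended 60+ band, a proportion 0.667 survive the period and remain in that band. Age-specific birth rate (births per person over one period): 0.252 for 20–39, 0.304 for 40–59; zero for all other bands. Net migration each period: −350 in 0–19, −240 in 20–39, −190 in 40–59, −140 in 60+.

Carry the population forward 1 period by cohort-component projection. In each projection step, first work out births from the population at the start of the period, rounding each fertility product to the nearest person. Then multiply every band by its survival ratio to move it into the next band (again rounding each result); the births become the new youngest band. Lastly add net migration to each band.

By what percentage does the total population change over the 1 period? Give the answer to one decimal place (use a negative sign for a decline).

(Groups numbered youngest = 1 to oldest = 4.)
Period 1:
Births: 134000 * 0.252 = 33768 ; 139000 * 0.304 = 42256 — total 76024
Group 2: 55500 * 0.962 = 53391
Group 3: 134000 * 0.956 = 128104
Group 4: 139000 * 0.947 + 41000 * 0.667 = 131633 + 27347 = 158980
Net migration: Group 1 − 350 → 75674; Group 2 − 240 → 53151; Group 3 − 190 → 127914; Group 4 − 140 → 158840
End of period: [75674, 53151, 127914, 158840]
Total: 369500 → 415579; change = 46079; percentage change = 12.5%

12.5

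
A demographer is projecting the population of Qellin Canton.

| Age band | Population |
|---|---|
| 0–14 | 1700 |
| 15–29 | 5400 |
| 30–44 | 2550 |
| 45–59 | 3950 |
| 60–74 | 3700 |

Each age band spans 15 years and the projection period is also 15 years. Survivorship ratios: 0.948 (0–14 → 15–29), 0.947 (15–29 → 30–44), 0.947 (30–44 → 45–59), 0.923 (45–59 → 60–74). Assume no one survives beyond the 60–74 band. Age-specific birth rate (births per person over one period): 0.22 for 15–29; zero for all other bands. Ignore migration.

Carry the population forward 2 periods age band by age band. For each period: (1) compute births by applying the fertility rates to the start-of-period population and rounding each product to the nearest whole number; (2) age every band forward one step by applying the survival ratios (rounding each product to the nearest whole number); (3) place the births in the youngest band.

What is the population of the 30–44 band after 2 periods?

Period 1.
Births: 5400 * 0.22 = 1188
15–29: 1700 * 0.948 = 1612
30–44: 5400 * 0.947 = 5114
45–59: 2550 * 0.947 = 2415
60–74: 3950 * 0.923 = 3646
End of period: [1188, 1612, 5114, 2415, 3646]
Period 2.
Births: 1612 * 0.22 = 355
15–29: 1188 * 0.948 = 1126
30–44: 1612 * 0.947 = 1527
45–59: 5114 * 0.947 = 4843
60–74: 2415 * 0.923 = 2229
End of period: [355, 1126, 1527, 4843, 2229]

1527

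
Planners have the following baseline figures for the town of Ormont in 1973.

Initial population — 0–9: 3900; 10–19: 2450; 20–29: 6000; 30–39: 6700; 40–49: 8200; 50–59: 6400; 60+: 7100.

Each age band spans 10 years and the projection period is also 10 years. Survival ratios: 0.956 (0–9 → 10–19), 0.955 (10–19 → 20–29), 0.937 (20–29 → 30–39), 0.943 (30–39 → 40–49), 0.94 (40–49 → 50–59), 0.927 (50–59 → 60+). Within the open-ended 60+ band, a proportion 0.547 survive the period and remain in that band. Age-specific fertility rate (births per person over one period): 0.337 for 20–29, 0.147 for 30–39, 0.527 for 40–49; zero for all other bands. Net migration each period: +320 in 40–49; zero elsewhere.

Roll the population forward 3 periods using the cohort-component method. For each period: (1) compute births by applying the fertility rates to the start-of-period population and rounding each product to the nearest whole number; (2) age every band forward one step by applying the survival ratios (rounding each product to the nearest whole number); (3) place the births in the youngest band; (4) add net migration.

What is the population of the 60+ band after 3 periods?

12630

Period 1.
Births: 6000 × 0.337 = 2022  |  6700 × 0.147 = 985  |  8200 × 0.527 = 4321 → total 7328
10–19: 3900 × 0.956 = 3728
20–29: 2450 × 0.955 = 2340
30–39: 6000 × 0.937 = 5622
40–49: 6700 × 0.943 = 6318
50–59: 8200 × 0.94 = 7708
60+: 6400 × 0.927 + 7100 × 0.547 = 5933 + 3884 = 9817
Net migration: 40–49 + 320 → 6638
→ [7328, 3728, 2340, 5622, 6638, 7708, 9817]
Period 2.
Births: 2340 × 0.337 = 789  |  5622 × 0.147 = 826  |  6638 × 0.527 = 3498 → total 5113
10–19: 7328 × 0.956 = 7006
20–29: 3728 × 0.955 = 3560
30–39: 2340 × 0.937 = 2193
40–49: 5622 × 0.943 = 5302
50–59: 6638 × 0.94 = 6240
60+: 7708 × 0.927 + 9817 × 0.547 = 7145 + 5370 = 12515
Net migration: 40–49 + 320 → 5622
→ [5113, 7006, 3560, 2193, 5622, 6240, 12515]
Period 3.
Births: 3560 × 0.337 = 1200  |  2193 × 0.147 = 322  |  5622 × 0.527 = 2963 → total 4485
10–19: 5113 × 0.956 = 4888
20–29: 7006 × 0.955 = 6691
30–39: 3560 × 0.937 = 3336
40–49: 2193 × 0.943 = 2068
50–59: 5622 × 0.94 = 5285
60+: 6240 × 0.927 + 12515 × 0.547 = 5784 + 6846 = 12630
Net migration: 40–49 + 320 → 2388
→ [4485, 4888, 6691, 3336, 2388, 5285, 12630]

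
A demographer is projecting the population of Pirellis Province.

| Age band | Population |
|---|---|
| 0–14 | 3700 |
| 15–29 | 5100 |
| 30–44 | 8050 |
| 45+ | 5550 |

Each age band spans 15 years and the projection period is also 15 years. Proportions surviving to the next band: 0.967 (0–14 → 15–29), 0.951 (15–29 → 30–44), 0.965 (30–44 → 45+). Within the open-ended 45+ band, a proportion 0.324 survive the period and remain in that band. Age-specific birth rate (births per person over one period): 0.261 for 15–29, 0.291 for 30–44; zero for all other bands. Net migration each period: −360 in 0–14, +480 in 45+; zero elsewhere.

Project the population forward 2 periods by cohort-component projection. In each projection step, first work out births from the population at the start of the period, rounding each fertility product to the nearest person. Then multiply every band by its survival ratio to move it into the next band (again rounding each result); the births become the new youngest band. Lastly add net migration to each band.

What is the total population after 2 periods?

Let group 1 be 0–14 through group 4 = 45+.
— Period 1 —
Births: 5100 × 0.261 = 1331, 8050 × 0.291 = 2343 → 3674
Group 2: 3700 × 0.967 = 3578
Group 3: 5100 × 0.951 = 4850
Group 4: 8050 × 0.965 + 5550 × 0.324 = 7768 + 1798 = 9566
Net migration: Group 1 − 360 → 3314; Group 4 + 480 → 10046
End of period: [3314, 3578, 4850, 10046]
— Period 2 —
Births: 3578 × 0.261 = 934, 4850 × 0.291 = 1411 → 2345
Group 2: 3314 × 0.967 = 3205
Group 3: 3578 × 0.951 = 3403
Group 4: 4850 × 0.965 + 10046 × 0.324 = 4680 + 3255 = 7935
Net migration: Group 1 − 360 → 1985; Group 4 + 480 → 8415
End of period: [1985, 3205, 3403, 8415]
Total after period 2: 1985 + 3205 + 3403 + 8415 = 17008

17008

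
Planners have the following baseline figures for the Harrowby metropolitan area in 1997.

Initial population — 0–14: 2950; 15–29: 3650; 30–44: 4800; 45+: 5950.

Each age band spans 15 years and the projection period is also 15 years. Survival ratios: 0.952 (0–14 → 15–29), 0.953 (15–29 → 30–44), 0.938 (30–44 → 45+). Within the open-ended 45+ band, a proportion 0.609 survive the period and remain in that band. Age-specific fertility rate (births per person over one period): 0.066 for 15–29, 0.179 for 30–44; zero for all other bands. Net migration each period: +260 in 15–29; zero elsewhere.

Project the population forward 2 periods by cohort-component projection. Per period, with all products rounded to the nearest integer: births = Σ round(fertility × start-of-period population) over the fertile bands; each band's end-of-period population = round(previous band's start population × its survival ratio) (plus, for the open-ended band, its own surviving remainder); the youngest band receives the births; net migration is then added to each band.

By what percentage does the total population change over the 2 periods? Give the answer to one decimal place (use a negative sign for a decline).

-23.5

— Period 1 —
Births: 3650 × 0.066 = 241 ; 4800 × 0.179 = 859 → total 1100
15–29: 2950 × 0.952 = 2808
30–44: 3650 × 0.953 = 3478
45+: 4800 × 0.938 + 5950 × 0.609 = 4502 + 3624 = 8126
Net migration: 15–29 + 260 → 3068
End of period: [1100, 3068, 3478, 8126]
— Period 2 —
Births: 3068 × 0.066 = 202 ; 3478 × 0.179 = 623 → total 825
15–29: 1100 × 0.952 = 1047
30–44: 3068 × 0.953 = 2924
45+: 3478 × 0.938 + 8126 × 0.609 = 3262 + 4949 = 8211
Net migration: 15–29 + 260 → 1307
End of period: [825, 1307, 2924, 8211]
Total: 17350 → 13267; change = -4083; percentage change = -23.5%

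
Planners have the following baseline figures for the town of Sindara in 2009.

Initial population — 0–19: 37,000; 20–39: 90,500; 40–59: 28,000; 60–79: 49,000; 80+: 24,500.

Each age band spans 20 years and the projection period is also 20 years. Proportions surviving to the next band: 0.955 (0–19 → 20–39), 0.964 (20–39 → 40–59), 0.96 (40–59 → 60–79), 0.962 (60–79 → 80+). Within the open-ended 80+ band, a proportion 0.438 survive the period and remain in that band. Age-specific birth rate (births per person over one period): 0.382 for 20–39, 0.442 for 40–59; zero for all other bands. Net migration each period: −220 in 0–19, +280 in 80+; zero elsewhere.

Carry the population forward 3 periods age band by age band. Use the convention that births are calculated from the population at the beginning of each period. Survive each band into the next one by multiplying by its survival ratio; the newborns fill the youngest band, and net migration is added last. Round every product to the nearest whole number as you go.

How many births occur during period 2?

After projecting period 1:
Births: 90500 × 0.382 = 34571, 28000 × 0.442 = 12376 → total 46947
20–39: 37000 × 0.955 = 35335
40–59: 90500 × 0.964 = 87242
60–79: 28000 × 0.96 = 26880
80+: 49000 × 0.962 + 24500 × 0.438 = 47138 + 10731 = 57869
Net migration: 0–19 − 220 → 46727; 80+ + 280 → 58149
End of period: [46727, 35335, 87242, 26880, 58149]
After projecting period 2:
Births: 35335 × 0.382 = 13498, 87242 × 0.442 = 38561 → total 52059
20–39: 46727 × 0.955 = 44624
40–59: 35335 × 0.964 = 34063
60–79: 87242 × 0.96 = 83752
80+: 26880 × 0.962 + 58149 × 0.438 = 25859 + 25469 = 51328
Net migration: 0–19 − 220 → 51839; 80+ + 280 → 51608
End of period: [51839, 44624, 34063, 83752, 51608]

52059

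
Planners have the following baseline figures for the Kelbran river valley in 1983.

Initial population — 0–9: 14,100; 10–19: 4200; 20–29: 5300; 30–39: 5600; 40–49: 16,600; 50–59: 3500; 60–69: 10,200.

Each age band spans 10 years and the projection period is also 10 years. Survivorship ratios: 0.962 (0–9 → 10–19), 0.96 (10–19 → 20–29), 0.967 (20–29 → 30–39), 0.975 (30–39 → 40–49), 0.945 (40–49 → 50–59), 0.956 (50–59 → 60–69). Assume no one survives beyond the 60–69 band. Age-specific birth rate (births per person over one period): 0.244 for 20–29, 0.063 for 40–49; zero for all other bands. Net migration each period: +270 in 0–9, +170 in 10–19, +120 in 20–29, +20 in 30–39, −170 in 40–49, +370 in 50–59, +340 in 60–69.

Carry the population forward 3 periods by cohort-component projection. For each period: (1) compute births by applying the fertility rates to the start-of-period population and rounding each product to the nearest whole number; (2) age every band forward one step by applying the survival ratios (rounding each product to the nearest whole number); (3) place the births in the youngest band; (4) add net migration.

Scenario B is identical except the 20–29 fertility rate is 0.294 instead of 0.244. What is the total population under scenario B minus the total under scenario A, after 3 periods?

Call the groups 1 to 7, youngest first.
— Period 1 —
Births: 5300 * 0.244 = 1293  |  16600 * 0.063 = 1046 → 2339
Group 2: 14100 * 0.962 = 13564
Group 3: 4200 * 0.96 = 4032
Group 4: 5300 * 0.967 = 5125
Group 5: 5600 * 0.975 = 5460
Group 6: 16600 * 0.945 = 15687
Group 7: 3500 * 0.956 = 3346
Net migration: Group 1 + 270 → 2609; Group 2 + 170 → 13734; Group 3 + 120 → 4152; Group 4 + 20 → 5145; Group 5 − 170 → 5290; Group 6 + 370 → 16057; Group 7 + 340 → 3686
End of period: [2609, 13734, 4152, 5145, 5290, 16057, 3686]
— Period 2 —
Births: 4152 * 0.244 = 1013  |  5290 * 0.063 = 333 → 1346
Group 2: 2609 * 0.962 = 2510
Group 3: 13734 * 0.96 = 13185
Group 4: 4152 * 0.967 = 4015
Group 5: 5145 * 0.975 = 5016
Group 6: 5290 * 0.945 = 4999
Group 7: 16057 * 0.956 = 15350
Net migration: Group 1 + 270 → 1616; Group 2 + 170 → 2680; Group 3 + 120 → 13305; Group 4 + 20 → 4035; Group 5 − 170 → 4846; Group 6 + 370 → 5369; Group 7 + 340 → 15690
End of period: [1616, 2680, 13305, 4035, 4846, 5369, 15690]
— Period 3 —
Births: 13305 * 0.244 = 3246  |  4846 * 0.063 = 305 → 3551
Group 2: 1616 * 0.962 = 1555
Group 3: 2680 * 0.96 = 2573
Group 4: 13305 * 0.967 = 12866
Group 5: 4035 * 0.975 = 3934
Group 6: 4846 * 0.945 = 4579
Group 7: 5369 * 0.956 = 5133
Net migration: Group 1 + 270 → 3821; Group 2 + 170 → 1725; Group 3 + 120 → 2693; Group 4 + 20 → 12886; Group 5 − 170 → 3764; Group 6 + 370 → 4949; Group 7 + 340 → 5473
End of period: [3821, 1725, 2693, 12886, 3764, 4949, 5473]
Scenario A total after 3 periods: 35311
Scenario B projection —
— Period 1 —
Births: 5300 * 0.294 = 1558  |  16600 * 0.063 = 1046 → 2604
Group 2: 14100 * 0.962 = 13564
Group 3: 4200 * 0.96 = 4032
Group 4: 5300 * 0.967 = 5125
Group 5: 5600 * 0.975 = 5460
Group 6: 16600 * 0.945 = 15687
Group 7: 3500 * 0.956 = 3346
Net migration: Group 1 + 270 → 2874; Group 2 + 170 → 13734; Group 3 + 120 → 4152; Group 4 + 20 → 5145; Group 5 − 170 → 5290; Group 6 + 370 → 16057; Group 7 + 340 → 3686
End of period: [2874, 13734, 4152, 5145, 5290, 16057, 3686]
— Period 2 —
Births: 4152 * 0.294 = 1221  |  5290 * 0.063 = 333 → 1554
Group 2: 2874 * 0.962 = 2765
Group 3: 13734 * 0.96 = 13185
Group 4: 4152 * 0.967 = 4015
Group 5: 5145 * 0.975 = 5016
Group 6: 5290 * 0.945 = 4999
Group 7: 16057 * 0.956 = 15350
Net migration: Group 1 + 270 → 1824; Group 2 + 170 → 2935; Group 3 + 120 → 13305; Group 4 + 20 → 4035; Group 5 − 170 → 4846; Group 6 + 370 → 5369; Group 7 + 340 → 15690
End of period: [1824, 2935, 13305, 4035, 4846, 5369, 15690]
— Period 3 —
Births: 13305 * 0.294 = 3912  |  4846 * 0.063 = 305 → 4217
Group 2: 1824 * 0.962 = 1755
Group 3: 2935 * 0.96 = 2818
Group 4: 13305 * 0.967 = 12866
Group 5: 4035 * 0.975 = 3934
Group 6: 4846 * 0.945 = 4579
Group 7: 5369 * 0.956 = 5133
Net migration: Group 1 + 270 → 4487; Group 2 + 170 → 1925; Group 3 + 120 → 2938; Group 4 + 20 → 12886; Group 5 − 170 → 3764; Group 6 + 370 → 4949; Group 7 + 340 → 5473
End of period: [4487, 1925, 2938, 12886, 3764, 4949, 5473]
Scenario B total after 3 periods: 36422
Difference B − A = 36422 − 35311 = 1111

1111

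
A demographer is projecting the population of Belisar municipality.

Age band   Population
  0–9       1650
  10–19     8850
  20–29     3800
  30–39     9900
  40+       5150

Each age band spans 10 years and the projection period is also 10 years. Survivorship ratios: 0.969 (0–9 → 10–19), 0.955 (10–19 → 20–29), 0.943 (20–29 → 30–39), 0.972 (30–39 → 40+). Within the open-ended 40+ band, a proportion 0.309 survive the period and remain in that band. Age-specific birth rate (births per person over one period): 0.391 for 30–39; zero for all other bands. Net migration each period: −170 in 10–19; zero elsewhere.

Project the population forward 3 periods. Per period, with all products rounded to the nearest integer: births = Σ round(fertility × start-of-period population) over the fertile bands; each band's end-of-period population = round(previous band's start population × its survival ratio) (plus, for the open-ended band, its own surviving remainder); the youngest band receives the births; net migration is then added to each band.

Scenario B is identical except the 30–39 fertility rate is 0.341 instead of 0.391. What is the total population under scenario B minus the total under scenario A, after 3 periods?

Period 1:
Births: 9900 * 0.391 = 3871
10–19: 1650 * 0.969 = 1599
20–29: 8850 * 0.955 = 8452
30–39: 3800 * 0.943 = 3583
40+: 9900 * 0.972 + 5150 * 0.309 = 9623 + 1591 = 11214
Net migration: 10–19 − 170 → 1429
Population now: 0–9=3871, 10–19=1429, 20–29=8452, 30–39=3583, 40+=11214
Period 2:
Births: 3583 * 0.391 = 1401
10–19: 3871 * 0.969 = 3751
20–29: 1429 * 0.955 = 1365
30–39: 8452 * 0.943 = 7970
40+: 3583 * 0.972 + 11214 * 0.309 = 3483 + 3465 = 6948
Net migration: 10–19 − 170 → 3581
Population now: 0–9=1401, 10–19=3581, 20–29=1365, 30–39=7970, 40+=6948
Period 3:
Births: 7970 * 0.391 = 3116
10–19: 1401 * 0.969 = 1358
20–29: 3581 * 0.955 = 3420
30–39: 1365 * 0.943 = 1287
40+: 7970 * 0.972 + 6948 * 0.309 = 7747 + 2147 = 9894
Net migration: 10–19 − 170 → 1188
Population now: 0–9=3116, 10–19=1188, 20–29=3420, 30–39=1287, 40+=9894
Scenario A total after 3 periods: 18905
Scenario B projection —
Period 1:
Births: 9900 * 0.341 = 3376
10–19: 1650 * 0.969 = 1599
20–29: 8850 * 0.955 = 8452
30–39: 3800 * 0.943 = 3583
40+: 9900 * 0.972 + 5150 * 0.309 = 9623 + 1591 = 11214
Net migration: 10–19 − 170 → 1429
Population now: 0–9=3376, 10–19=1429, 20–29=8452, 30–39=3583, 40+=11214
Period 2:
Births: 3583 * 0.341 = 1222
10–19: 3376 * 0.969 = 3271
20–29: 1429 * 0.955 = 1365
30–39: 8452 * 0.943 = 7970
40+: 3583 * 0.972 + 11214 * 0.309 = 3483 + 3465 = 6948
Net migration: 10–19 − 170 → 3101
Population now: 0–9=1222, 10–19=3101, 20–29=1365, 30–39=7970, 40+=6948
Period 3:
Births: 7970 * 0.341 = 2718
10–19: 1222 * 0.969 = 1184
20–29: 3101 * 0.955 = 2961
30–39: 1365 * 0.943 = 1287
40+: 7970 * 0.972 + 6948 * 0.309 = 7747 + 2147 = 9894
Net migration: 10–19 − 170 → 1014
Population now: 0–9=2718, 10–19=1014, 20–29=2961, 30–39=1287, 40+=9894
Scenario B total after 3 periods: 17874
Difference B − A = 17874 − 18905 = -1031

-1031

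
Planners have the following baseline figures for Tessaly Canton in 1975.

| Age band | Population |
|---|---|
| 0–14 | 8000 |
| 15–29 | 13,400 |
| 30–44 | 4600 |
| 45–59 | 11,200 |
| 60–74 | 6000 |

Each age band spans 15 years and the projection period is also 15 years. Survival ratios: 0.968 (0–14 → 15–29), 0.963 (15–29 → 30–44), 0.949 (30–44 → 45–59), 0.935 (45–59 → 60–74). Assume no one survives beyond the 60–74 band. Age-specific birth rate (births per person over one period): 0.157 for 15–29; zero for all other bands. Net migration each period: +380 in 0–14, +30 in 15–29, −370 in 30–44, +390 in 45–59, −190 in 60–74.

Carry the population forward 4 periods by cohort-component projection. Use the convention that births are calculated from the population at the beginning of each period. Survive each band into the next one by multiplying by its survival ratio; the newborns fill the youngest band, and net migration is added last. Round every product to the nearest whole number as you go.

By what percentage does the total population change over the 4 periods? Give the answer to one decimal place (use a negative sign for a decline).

[period 1]
Births: 13400 × 0.157 = 2104
15–29: 8000 × 0.968 = 7744
30–44: 13400 × 0.963 = 12904
45–59: 4600 × 0.949 = 4365
60–74: 11200 × 0.935 = 10472
Net migration: 0–14 + 380 → 2484; 15–29 + 30 → 7774; 30–44 − 370 → 12534; 45–59 + 390 → 4755; 60–74 − 190 → 10282
End of period: [2484, 7774, 12534, 4755, 10282]
[period 2]
Births: 7774 × 0.157 = 1221
15–29: 2484 × 0.968 = 2405
30–44: 7774 × 0.963 = 7486
45–59: 12534 × 0.949 = 11895
60–74: 4755 × 0.935 = 4446
Net migration: 0–14 + 380 → 1601; 15–29 + 30 → 2435; 30–44 − 370 → 7116; 45–59 + 390 → 12285; 60–74 − 190 → 4256
End of period: [1601, 2435, 7116, 12285, 4256]
[period 3]
Births: 2435 × 0.157 = 382
15–29: 1601 × 0.968 = 1550
30–44: 2435 × 0.963 = 2345
45–59: 7116 × 0.949 = 6753
60–74: 12285 × 0.935 = 11486
Net migration: 0–14 + 380 → 762; 15–29 + 30 → 1580; 30–44 − 370 → 1975; 45–59 + 390 → 7143; 60–74 − 190 → 11296
End of period: [762, 1580, 1975, 7143, 11296]
[period 4]
Births: 1580 × 0.157 = 248
15–29: 762 × 0.968 = 738
30–44: 1580 × 0.963 = 1522
45–59: 1975 × 0.949 = 1874
60–74: 7143 × 0.935 = 6679
Net migration: 0–14 + 380 → 628; 15–29 + 30 → 768; 30–44 − 370 → 1152; 45–59 + 390 → 2264; 60–74 − 190 → 6489
End of period: [628, 768, 1152, 2264, 6489]
Total: 43200 → 11301; change = -31899; percentage change = -73.8%

-73.8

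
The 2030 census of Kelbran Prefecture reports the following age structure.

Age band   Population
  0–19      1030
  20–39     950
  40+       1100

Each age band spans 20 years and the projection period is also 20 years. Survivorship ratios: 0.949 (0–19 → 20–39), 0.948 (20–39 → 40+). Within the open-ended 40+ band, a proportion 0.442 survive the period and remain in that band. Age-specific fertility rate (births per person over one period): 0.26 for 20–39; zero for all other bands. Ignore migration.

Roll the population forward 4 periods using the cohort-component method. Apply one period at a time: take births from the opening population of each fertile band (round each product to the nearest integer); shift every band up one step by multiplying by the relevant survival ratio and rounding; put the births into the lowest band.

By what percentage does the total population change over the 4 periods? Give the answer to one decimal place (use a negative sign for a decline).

-75.7

Let group 1 be 0–19 through group 3 = 40+.
Period 1.
Births: 950 × 0.26 = 247
Group 2: 1030 × 0.949 = 977
Group 3: 950 × 0.948 + 1100 × 0.442 = 901 + 486 = 1387
→ [247, 977, 1387]
Period 2.
Births: 977 × 0.26 = 254
Group 2: 247 × 0.949 = 234
Group 3: 977 × 0.948 + 1387 × 0.442 = 926 + 613 = 1539
→ [254, 234, 1539]
Period 3.
Births: 234 × 0.26 = 61
Group 2: 254 × 0.949 = 241
Group 3: 234 × 0.948 + 1539 × 0.442 = 222 + 680 = 902
→ [61, 241, 902]
Period 4.
Births: 241 × 0.26 = 63
Group 2: 61 × 0.949 = 58
Group 3: 241 × 0.948 + 902 × 0.442 = 228 + 399 = 627
→ [63, 58, 627]
Total: 3080 → 748; change = -2332; percentage change = -75.7%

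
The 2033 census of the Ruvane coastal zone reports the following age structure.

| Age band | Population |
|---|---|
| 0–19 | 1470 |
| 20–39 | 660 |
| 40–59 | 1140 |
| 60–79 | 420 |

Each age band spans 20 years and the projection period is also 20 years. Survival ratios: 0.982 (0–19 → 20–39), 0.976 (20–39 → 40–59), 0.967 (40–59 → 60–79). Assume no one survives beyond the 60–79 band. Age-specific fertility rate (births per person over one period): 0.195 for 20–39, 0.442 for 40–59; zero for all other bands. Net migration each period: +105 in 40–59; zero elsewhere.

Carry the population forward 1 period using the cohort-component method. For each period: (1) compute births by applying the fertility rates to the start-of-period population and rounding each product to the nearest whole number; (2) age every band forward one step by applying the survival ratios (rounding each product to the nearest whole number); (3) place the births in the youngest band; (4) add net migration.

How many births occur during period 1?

Period 1:
Births: 660 * 0.195 = 129 ; 1140 * 0.442 = 504 — total 633
20–39: 1470 * 0.982 = 1444
40–59: 660 * 0.976 = 644
60–79: 1140 * 0.967 = 1102
Net migration: 40–59 + 105 → 749
Population now: 0–19=633, 20–39=1444, 40–59=749, 60–79=1102

633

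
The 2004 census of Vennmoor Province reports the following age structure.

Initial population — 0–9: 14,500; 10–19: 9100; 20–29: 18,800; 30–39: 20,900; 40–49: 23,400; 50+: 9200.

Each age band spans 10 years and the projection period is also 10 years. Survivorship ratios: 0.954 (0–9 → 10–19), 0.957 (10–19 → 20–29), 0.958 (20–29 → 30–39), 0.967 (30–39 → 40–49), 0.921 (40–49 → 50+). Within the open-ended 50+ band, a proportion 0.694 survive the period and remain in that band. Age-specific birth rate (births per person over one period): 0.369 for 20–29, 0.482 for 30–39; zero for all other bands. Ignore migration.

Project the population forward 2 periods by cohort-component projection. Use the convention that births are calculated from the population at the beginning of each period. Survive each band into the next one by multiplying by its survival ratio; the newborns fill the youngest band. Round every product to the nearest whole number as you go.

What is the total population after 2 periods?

105121

[period 1]
Births: 18800 × 0.369 = 6937  |  20900 × 0.482 = 10074 ⇒ total 17011
10–19: 14500 × 0.954 = 13833
20–29: 9100 × 0.957 = 8709
30–39: 18800 × 0.958 = 18010
40–49: 20900 × 0.967 = 20210
50+: 23400 × 0.921 + 9200 × 0.694 = 21551 + 6385 = 27936
Population now: 0–9=17011, 10–19=13833, 20–29=8709, 30–39=18010, 40–49=20210, 50+=27936
[period 2]
Births: 8709 × 0.369 = 3214  |  18010 × 0.482 = 8681 ⇒ total 11895
10–19: 17011 × 0.954 = 16228
20–29: 13833 × 0.957 = 13238
30–39: 8709 × 0.958 = 8343
40–49: 18010 × 0.967 = 17416
50+: 20210 × 0.921 + 27936 × 0.694 = 18613 + 19388 = 38001
Population now: 0–9=11895, 10–19=16228, 20–29=13238, 30–39=8343, 40–49=17416, 50+=38001
Total after period 2: 11895 + 16228 + 13238 + 8343 + 17416 + 38001 = 105121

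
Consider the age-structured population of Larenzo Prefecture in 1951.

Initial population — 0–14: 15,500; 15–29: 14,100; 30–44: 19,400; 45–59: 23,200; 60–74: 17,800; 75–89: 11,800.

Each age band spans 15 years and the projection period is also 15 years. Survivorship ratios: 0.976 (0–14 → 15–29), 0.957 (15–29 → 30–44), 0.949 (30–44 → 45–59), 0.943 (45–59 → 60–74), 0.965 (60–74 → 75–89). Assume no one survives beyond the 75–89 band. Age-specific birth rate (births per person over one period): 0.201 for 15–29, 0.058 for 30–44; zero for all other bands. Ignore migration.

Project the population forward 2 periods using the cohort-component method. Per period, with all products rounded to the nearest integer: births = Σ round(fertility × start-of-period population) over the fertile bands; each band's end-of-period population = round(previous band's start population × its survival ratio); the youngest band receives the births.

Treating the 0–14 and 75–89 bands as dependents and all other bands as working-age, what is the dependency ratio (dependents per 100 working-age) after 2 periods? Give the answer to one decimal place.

51.4

Let group 1 be 0–14 through group 6 = 75–89.
[period 1]
Births: 14100 × 0.201 = 2834  |  19400 × 0.058 = 1125 → 3959
Group 2: 15500 × 0.976 = 15128
Group 3: 14100 × 0.957 = 13494
Group 4: 19400 × 0.949 = 18411
Group 5: 23200 × 0.943 = 21878
Group 6: 17800 × 0.965 = 17177
→ [3959, 15128, 13494, 18411, 21878, 17177]
[period 2]
Births: 15128 × 0.201 = 3041  |  13494 × 0.058 = 783 → 3824
Group 2: 3959 × 0.976 = 3864
Group 3: 15128 × 0.957 = 14477
Group 4: 13494 × 0.949 = 12806
Group 5: 18411 × 0.943 = 17362
Group 6: 21878 × 0.965 = 21112
→ [3824, 3864, 14477, 12806, 17362, 21112]
Dependents (band 0–14 + band 75–89) = 3824 + 21112 = 24936; working-age = 48509; ratio = 24936/48509 × 100 = 51.4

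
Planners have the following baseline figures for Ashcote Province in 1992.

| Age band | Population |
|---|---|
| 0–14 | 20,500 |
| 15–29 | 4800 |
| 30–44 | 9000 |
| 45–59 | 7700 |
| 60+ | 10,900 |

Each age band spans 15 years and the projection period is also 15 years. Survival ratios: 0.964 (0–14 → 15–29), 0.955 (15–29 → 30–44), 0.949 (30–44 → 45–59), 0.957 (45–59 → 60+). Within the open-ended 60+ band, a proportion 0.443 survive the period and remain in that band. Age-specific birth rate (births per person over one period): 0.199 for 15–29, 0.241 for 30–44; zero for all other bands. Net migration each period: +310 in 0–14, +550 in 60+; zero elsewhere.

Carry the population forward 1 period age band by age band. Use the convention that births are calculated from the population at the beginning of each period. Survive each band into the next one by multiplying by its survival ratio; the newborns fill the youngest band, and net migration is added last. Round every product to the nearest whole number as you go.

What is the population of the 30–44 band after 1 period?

Call the groups 1 to 5, youngest first.
After projecting period 1:
Births: 4800 * 0.199 = 955 ; 9000 * 0.241 = 2169 → total 3124
Group 2: 20500 * 0.964 = 19762
Group 3: 4800 * 0.955 = 4584
Group 4: 9000 * 0.949 = 8541
Group 5: 7700 * 0.957 + 10900 * 0.443 = 7369 + 4829 = 12198
Net migration: Group 1 + 310 → 3434; Group 5 + 550 → 12748
→ [3434, 19762, 4584, 8541, 12748]

4584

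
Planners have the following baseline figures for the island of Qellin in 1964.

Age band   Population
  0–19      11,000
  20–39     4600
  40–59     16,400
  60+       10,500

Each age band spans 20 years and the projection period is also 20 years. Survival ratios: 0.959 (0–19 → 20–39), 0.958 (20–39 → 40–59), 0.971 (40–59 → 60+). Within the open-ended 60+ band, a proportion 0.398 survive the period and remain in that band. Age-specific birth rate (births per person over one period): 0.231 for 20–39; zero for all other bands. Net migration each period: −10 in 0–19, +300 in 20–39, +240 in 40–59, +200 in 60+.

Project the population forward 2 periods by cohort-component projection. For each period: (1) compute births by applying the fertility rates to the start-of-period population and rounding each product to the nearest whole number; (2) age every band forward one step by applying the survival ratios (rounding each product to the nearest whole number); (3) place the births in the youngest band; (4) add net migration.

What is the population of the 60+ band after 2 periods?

After projecting period 1:
Births: 4600 × 0.231 = 1063
20–39: 11000 × 0.959 = 10549
40–59: 4600 × 0.958 = 4407
60+: 16400 × 0.971 + 10500 × 0.398 = 15924 + 4179 = 20103
Net migration: 0–19 − 10 → 1053; 20–39 + 300 → 10849; 40–59 + 240 → 4647; 60+ + 200 → 20303
Giving 1053 / 10849 / 4647 / 20303.
After projecting period 2:
Births: 10849 × 0.231 = 2506
20–39: 1053 × 0.959 = 1010
40–59: 10849 × 0.958 = 10393
60+: 4647 × 0.971 + 20303 × 0.398 = 4512 + 8081 = 12593
Net migration: 0–19 − 10 → 2496; 20–39 + 300 → 1310; 40–59 + 240 → 10633; 60+ + 200 → 12793
Giving 2496 / 1310 / 10633 / 12793.

12793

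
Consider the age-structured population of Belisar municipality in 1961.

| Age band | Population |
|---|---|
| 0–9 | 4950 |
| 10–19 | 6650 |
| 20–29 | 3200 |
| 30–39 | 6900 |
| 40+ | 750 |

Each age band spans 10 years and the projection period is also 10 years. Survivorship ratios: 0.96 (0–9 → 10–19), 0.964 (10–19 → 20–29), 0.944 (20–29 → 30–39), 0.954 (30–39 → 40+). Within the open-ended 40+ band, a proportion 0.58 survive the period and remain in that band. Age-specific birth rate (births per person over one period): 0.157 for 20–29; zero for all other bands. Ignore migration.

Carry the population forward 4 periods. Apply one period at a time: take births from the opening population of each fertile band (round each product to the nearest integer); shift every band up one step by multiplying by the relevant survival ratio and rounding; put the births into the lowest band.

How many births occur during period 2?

1007

After projecting period 1:
Births: 3200 × 0.157 = 502
10–19: 4950 × 0.96 = 4752
20–29: 6650 × 0.964 = 6411
30–39: 3200 × 0.944 = 3021
40+: 6900 × 0.954 + 750 × 0.58 = 6583 + 435 = 7018
Giving 502 / 4752 / 6411 / 3021 / 7018.
After projecting period 2:
Births: 6411 × 0.157 = 1007
10–19: 502 × 0.96 = 482
20–29: 4752 × 0.964 = 4581
30–39: 6411 × 0.944 = 6052
40+: 3021 × 0.954 + 7018 × 0.58 = 2882 + 4070 = 6952
Giving 1007 / 482 / 4581 / 6052 / 6952.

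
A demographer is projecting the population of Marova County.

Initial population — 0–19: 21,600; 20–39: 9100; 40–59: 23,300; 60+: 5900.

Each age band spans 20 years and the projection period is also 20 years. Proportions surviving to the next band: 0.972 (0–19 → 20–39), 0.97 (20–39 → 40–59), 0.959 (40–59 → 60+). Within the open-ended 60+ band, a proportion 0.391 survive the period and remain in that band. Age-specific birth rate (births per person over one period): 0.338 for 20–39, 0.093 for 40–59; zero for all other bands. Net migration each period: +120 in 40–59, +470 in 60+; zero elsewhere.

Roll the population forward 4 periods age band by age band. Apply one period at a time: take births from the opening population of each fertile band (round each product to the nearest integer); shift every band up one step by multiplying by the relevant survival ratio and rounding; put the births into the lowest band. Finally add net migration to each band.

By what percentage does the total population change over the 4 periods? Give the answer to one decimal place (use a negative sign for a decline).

-49.5

Let group 1 be 0–19 through group 4 = 60+.
Period 1.
Births: 9100 × 0.338 = 3076 ; 23300 × 0.093 = 2167 → total 5243
Group 2: 21600 × 0.972 = 20995
Group 3: 9100 × 0.97 = 8827
Group 4: 23300 × 0.959 + 5900 × 0.391 = 22345 + 2307 = 24652
Net migration: Group 3 + 120 → 8947; Group 4 + 470 → 25122
Giving 5243 / 20995 / 8947 / 25122.
Period 2.
Births: 20995 × 0.338 = 7096 ; 8947 × 0.093 = 832 → total 7928
Group 2: 5243 × 0.972 = 5096
Group 3: 20995 × 0.97 = 20365
Group 4: 8947 × 0.959 + 25122 × 0.391 = 8580 + 9823 = 18403
Net migration: Group 3 + 120 → 20485; Group 4 + 470 → 18873
Giving 7928 / 5096 / 20485 / 18873.
Period 3.
Births: 5096 × 0.338 = 1722 ; 20485 × 0.093 = 1905 → total 3627
Group 2: 7928 × 0.972 = 7706
Group 3: 5096 × 0.97 = 4943
Group 4: 20485 × 0.959 + 18873 × 0.391 = 19645 + 7379 = 27024
Net migration: Group 3 + 120 → 5063; Group 4 + 470 → 27494
Giving 3627 / 7706 / 5063 / 27494.
Period 4.
Births: 7706 × 0.338 = 2605 ; 5063 × 0.093 = 471 → total 3076
Group 2: 3627 × 0.972 = 3525
Group 3: 7706 × 0.97 = 7475
Group 4: 5063 × 0.959 + 27494 × 0.391 = 4855 + 10750 = 15605
Net migration: Group 3 + 120 → 7595; Group 4 + 470 → 16075
Giving 3076 / 3525 / 7595 / 16075.
Total: 59900 → 30271; change = -29629; percentage change = -49.5%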